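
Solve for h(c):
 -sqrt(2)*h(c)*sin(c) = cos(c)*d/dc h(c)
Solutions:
 h(c) = C1*cos(c)^(sqrt(2))


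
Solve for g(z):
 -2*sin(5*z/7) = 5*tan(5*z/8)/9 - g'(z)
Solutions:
 g(z) = C1 - 8*log(cos(5*z/8))/9 - 14*cos(5*z/7)/5


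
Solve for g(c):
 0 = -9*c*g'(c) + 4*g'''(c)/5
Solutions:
 g(c) = C1 + Integral(C2*airyai(90^(1/3)*c/2) + C3*airybi(90^(1/3)*c/2), c)


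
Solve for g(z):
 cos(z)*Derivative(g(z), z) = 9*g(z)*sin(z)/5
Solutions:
 g(z) = C1/cos(z)^(9/5)


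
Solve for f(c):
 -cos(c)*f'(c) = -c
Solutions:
 f(c) = C1 + Integral(c/cos(c), c)


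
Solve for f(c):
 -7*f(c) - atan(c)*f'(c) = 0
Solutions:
 f(c) = C1*exp(-7*Integral(1/atan(c), c))


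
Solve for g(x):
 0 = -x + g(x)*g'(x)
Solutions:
 g(x) = -sqrt(C1 + x^2)
 g(x) = sqrt(C1 + x^2)


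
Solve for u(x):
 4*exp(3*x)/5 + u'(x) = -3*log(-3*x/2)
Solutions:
 u(x) = C1 - 3*x*log(-x) + 3*x*(-log(3) + log(2) + 1) - 4*exp(3*x)/15


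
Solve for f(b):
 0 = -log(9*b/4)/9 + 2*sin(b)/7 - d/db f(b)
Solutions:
 f(b) = C1 - b*log(b)/9 - 2*b*log(3)/9 + b/9 + 2*b*log(2)/9 - 2*cos(b)/7


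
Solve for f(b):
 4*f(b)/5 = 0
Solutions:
 f(b) = 0


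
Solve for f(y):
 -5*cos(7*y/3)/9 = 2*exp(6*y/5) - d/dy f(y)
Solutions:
 f(y) = C1 + 5*exp(6*y/5)/3 + 5*sin(7*y/3)/21


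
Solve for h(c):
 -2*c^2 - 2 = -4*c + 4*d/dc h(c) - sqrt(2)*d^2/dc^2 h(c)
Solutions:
 h(c) = C1 + C2*exp(2*sqrt(2)*c) - c^3/6 - sqrt(2)*c^2/8 + c^2/2 - 5*c/8 + sqrt(2)*c/4


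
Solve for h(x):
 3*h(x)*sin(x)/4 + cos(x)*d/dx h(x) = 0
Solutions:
 h(x) = C1*cos(x)^(3/4)


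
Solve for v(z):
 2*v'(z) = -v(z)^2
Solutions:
 v(z) = 2/(C1 + z)


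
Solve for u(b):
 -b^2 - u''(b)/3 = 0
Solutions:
 u(b) = C1 + C2*b - b^4/4


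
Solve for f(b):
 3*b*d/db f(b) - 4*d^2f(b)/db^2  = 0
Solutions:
 f(b) = C1 + C2*erfi(sqrt(6)*b/4)


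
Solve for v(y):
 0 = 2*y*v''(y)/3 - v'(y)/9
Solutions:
 v(y) = C1 + C2*y^(7/6)


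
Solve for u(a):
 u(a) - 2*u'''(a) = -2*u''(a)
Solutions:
 u(a) = C1*exp(a*(-2^(1/3)*(3*sqrt(105) + 31)^(1/3) - 2*2^(2/3)/(3*sqrt(105) + 31)^(1/3) + 4)/12)*sin(2^(1/3)*sqrt(3)*a*(-(3*sqrt(105) + 31)^(1/3) + 2*2^(1/3)/(3*sqrt(105) + 31)^(1/3))/12) + C2*exp(a*(-2^(1/3)*(3*sqrt(105) + 31)^(1/3) - 2*2^(2/3)/(3*sqrt(105) + 31)^(1/3) + 4)/12)*cos(2^(1/3)*sqrt(3)*a*(-(3*sqrt(105) + 31)^(1/3) + 2*2^(1/3)/(3*sqrt(105) + 31)^(1/3))/12) + C3*exp(a*(2*2^(2/3)/(3*sqrt(105) + 31)^(1/3) + 2 + 2^(1/3)*(3*sqrt(105) + 31)^(1/3))/6)


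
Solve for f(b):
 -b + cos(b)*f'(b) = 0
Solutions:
 f(b) = C1 + Integral(b/cos(b), b)


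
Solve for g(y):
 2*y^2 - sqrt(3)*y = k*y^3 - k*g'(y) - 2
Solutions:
 g(y) = C1 + y^4/4 - 2*y^3/(3*k) + sqrt(3)*y^2/(2*k) - 2*y/k


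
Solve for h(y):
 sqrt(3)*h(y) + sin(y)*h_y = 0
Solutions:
 h(y) = C1*(cos(y) + 1)^(sqrt(3)/2)/(cos(y) - 1)^(sqrt(3)/2)


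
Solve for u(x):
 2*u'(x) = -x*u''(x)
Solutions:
 u(x) = C1 + C2/x


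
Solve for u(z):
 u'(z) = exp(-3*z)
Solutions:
 u(z) = C1 - exp(-3*z)/3


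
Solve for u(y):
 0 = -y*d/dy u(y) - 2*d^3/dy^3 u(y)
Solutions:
 u(y) = C1 + Integral(C2*airyai(-2^(2/3)*y/2) + C3*airybi(-2^(2/3)*y/2), y)


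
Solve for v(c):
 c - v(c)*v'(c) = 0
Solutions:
 v(c) = -sqrt(C1 + c^2)
 v(c) = sqrt(C1 + c^2)


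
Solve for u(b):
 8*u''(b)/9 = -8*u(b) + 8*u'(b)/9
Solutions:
 u(b) = (C1*sin(sqrt(35)*b/2) + C2*cos(sqrt(35)*b/2))*exp(b/2)


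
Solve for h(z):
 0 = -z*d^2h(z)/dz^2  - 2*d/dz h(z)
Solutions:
 h(z) = C1 + C2/z


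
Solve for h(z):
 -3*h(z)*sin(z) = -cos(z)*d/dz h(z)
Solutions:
 h(z) = C1/cos(z)^3


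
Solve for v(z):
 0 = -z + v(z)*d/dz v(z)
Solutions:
 v(z) = -sqrt(C1 + z^2)
 v(z) = sqrt(C1 + z^2)


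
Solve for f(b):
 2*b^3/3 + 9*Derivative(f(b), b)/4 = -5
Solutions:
 f(b) = C1 - 2*b^4/27 - 20*b/9


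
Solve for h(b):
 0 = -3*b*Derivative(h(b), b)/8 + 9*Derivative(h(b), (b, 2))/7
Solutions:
 h(b) = C1 + C2*erfi(sqrt(21)*b/12)


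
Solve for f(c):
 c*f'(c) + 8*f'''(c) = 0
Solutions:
 f(c) = C1 + Integral(C2*airyai(-c/2) + C3*airybi(-c/2), c)


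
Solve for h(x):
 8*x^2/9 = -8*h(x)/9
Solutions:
 h(x) = -x^2


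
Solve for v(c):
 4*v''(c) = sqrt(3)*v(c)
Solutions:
 v(c) = C1*exp(-3^(1/4)*c/2) + C2*exp(3^(1/4)*c/2)


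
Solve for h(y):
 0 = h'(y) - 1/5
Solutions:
 h(y) = C1 + y/5


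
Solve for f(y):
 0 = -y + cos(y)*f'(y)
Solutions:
 f(y) = C1 + Integral(y/cos(y), y)


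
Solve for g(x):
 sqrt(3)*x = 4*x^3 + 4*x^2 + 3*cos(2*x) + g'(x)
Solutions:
 g(x) = C1 - x^4 - 4*x^3/3 + sqrt(3)*x^2/2 - 3*sin(2*x)/2


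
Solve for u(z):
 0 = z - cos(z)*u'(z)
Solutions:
 u(z) = C1 + Integral(z/cos(z), z)


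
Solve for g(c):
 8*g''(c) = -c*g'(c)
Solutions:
 g(c) = C1 + C2*erf(c/4)


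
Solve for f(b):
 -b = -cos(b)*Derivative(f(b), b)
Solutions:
 f(b) = C1 + Integral(b/cos(b), b)


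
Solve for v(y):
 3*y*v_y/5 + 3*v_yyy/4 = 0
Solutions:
 v(y) = C1 + Integral(C2*airyai(-10^(2/3)*y/5) + C3*airybi(-10^(2/3)*y/5), y)


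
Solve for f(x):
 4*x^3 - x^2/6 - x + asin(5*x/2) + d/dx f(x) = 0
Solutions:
 f(x) = C1 - x^4 + x^3/18 + x^2/2 - x*asin(5*x/2) - sqrt(4 - 25*x^2)/5


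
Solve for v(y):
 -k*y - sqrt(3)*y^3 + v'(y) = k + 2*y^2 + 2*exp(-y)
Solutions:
 v(y) = C1 + k*y^2/2 + k*y + sqrt(3)*y^4/4 + 2*y^3/3 - 2*exp(-y)


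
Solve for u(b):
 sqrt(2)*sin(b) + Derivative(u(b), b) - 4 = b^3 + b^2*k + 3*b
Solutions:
 u(b) = C1 + b^4/4 + b^3*k/3 + 3*b^2/2 + 4*b + sqrt(2)*cos(b)


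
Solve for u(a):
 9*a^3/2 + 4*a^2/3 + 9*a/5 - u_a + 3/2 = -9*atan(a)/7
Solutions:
 u(a) = C1 + 9*a^4/8 + 4*a^3/9 + 9*a^2/10 + 9*a*atan(a)/7 + 3*a/2 - 9*log(a^2 + 1)/14


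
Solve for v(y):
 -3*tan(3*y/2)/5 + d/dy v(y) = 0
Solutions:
 v(y) = C1 - 2*log(cos(3*y/2))/5


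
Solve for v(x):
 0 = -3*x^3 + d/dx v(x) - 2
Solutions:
 v(x) = C1 + 3*x^4/4 + 2*x


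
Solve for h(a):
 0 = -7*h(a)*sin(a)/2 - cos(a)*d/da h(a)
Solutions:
 h(a) = C1*cos(a)^(7/2)


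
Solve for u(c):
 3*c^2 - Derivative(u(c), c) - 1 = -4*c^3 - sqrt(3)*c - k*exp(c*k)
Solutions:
 u(c) = C1 + c^4 + c^3 + sqrt(3)*c^2/2 - c + exp(c*k)


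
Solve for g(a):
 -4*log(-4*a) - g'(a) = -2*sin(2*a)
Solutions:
 g(a) = C1 - 4*a*log(-a) - 8*a*log(2) + 4*a - cos(2*a)


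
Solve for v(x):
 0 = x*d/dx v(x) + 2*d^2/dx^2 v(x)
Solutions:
 v(x) = C1 + C2*erf(x/2)


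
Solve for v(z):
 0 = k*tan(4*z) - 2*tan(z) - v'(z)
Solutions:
 v(z) = C1 - k*log(cos(4*z))/4 + 2*log(cos(z))


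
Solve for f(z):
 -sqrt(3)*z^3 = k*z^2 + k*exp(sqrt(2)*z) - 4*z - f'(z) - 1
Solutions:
 f(z) = C1 + k*z^3/3 + sqrt(2)*k*exp(sqrt(2)*z)/2 + sqrt(3)*z^4/4 - 2*z^2 - z


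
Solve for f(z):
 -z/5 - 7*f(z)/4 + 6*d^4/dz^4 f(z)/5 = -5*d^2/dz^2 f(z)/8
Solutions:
 f(z) = C1*exp(-sqrt(6)*z*sqrt(-25 + sqrt(14065))/24) + C2*exp(sqrt(6)*z*sqrt(-25 + sqrt(14065))/24) + C3*sin(sqrt(6)*z*sqrt(25 + sqrt(14065))/24) + C4*cos(sqrt(6)*z*sqrt(25 + sqrt(14065))/24) - 4*z/35


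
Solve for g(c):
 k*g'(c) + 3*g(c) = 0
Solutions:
 g(c) = C1*exp(-3*c/k)


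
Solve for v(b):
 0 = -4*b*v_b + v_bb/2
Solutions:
 v(b) = C1 + C2*erfi(2*b)


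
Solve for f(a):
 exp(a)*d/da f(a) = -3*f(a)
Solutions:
 f(a) = C1*exp(3*exp(-a))


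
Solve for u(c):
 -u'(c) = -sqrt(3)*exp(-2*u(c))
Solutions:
 u(c) = log(-sqrt(C1 + 2*sqrt(3)*c))
 u(c) = log(C1 + 2*sqrt(3)*c)/2


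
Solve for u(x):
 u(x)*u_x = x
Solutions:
 u(x) = -sqrt(C1 + x^2)
 u(x) = sqrt(C1 + x^2)


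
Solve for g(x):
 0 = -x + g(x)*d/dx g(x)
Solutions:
 g(x) = -sqrt(C1 + x^2)
 g(x) = sqrt(C1 + x^2)


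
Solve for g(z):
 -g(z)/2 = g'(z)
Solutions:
 g(z) = C1*exp(-z/2)


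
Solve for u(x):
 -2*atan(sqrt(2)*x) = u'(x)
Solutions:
 u(x) = C1 - 2*x*atan(sqrt(2)*x) + sqrt(2)*log(2*x^2 + 1)/2


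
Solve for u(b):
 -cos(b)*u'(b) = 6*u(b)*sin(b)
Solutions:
 u(b) = C1*cos(b)^6


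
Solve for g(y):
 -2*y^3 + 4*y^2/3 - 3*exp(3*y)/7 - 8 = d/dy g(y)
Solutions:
 g(y) = C1 - y^4/2 + 4*y^3/9 - 8*y - exp(3*y)/7


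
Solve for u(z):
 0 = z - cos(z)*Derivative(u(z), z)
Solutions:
 u(z) = C1 + Integral(z/cos(z), z)


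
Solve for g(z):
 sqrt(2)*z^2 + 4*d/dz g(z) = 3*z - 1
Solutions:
 g(z) = C1 - sqrt(2)*z^3/12 + 3*z^2/8 - z/4


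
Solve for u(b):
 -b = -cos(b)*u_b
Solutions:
 u(b) = C1 + Integral(b/cos(b), b)


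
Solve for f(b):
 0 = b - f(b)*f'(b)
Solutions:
 f(b) = -sqrt(C1 + b^2)
 f(b) = sqrt(C1 + b^2)


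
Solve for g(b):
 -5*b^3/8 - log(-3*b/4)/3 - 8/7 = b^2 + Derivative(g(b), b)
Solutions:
 g(b) = C1 - 5*b^4/32 - b^3/3 - b*log(-b)/3 + b*(-log(3) - 17/21 + 2*log(6)/3)


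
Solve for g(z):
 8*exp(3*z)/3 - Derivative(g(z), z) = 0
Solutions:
 g(z) = C1 + 8*exp(3*z)/9


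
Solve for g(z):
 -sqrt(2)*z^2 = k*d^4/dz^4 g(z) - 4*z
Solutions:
 g(z) = C1 + C2*z + C3*z^2 + C4*z^3 - sqrt(2)*z^6/(360*k) + z^5/(30*k)


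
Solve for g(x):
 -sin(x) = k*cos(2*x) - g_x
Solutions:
 g(x) = C1 + k*sin(2*x)/2 - cos(x)


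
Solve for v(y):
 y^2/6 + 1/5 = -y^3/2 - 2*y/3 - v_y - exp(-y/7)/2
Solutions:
 v(y) = C1 - y^4/8 - y^3/18 - y^2/3 - y/5 + 7*exp(-y/7)/2


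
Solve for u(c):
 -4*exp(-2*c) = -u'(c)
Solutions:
 u(c) = C1 - 2*exp(-2*c)


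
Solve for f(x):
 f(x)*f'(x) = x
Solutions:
 f(x) = -sqrt(C1 + x^2)
 f(x) = sqrt(C1 + x^2)


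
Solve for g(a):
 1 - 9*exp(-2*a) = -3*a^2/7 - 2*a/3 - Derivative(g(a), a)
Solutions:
 g(a) = C1 - a^3/7 - a^2/3 - a - 9*exp(-2*a)/2


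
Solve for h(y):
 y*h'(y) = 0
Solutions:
 h(y) = C1


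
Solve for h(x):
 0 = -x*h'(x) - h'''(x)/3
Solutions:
 h(x) = C1 + Integral(C2*airyai(-3^(1/3)*x) + C3*airybi(-3^(1/3)*x), x)


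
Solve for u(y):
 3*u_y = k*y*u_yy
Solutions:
 u(y) = C1 + y^(((re(k) + 3)*re(k) + im(k)^2)/(re(k)^2 + im(k)^2))*(C2*sin(3*log(y)*Abs(im(k))/(re(k)^2 + im(k)^2)) + C3*cos(3*log(y)*im(k)/(re(k)^2 + im(k)^2)))


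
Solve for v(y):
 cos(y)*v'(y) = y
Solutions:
 v(y) = C1 + Integral(y/cos(y), y)


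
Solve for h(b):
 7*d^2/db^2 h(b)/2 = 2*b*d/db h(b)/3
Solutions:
 h(b) = C1 + C2*erfi(sqrt(42)*b/21)


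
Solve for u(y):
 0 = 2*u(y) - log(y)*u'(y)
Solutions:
 u(y) = C1*exp(2*li(y))


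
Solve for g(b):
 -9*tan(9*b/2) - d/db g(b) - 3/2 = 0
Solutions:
 g(b) = C1 - 3*b/2 + 2*log(cos(9*b/2))


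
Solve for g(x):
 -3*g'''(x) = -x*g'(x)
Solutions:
 g(x) = C1 + Integral(C2*airyai(3^(2/3)*x/3) + C3*airybi(3^(2/3)*x/3), x)


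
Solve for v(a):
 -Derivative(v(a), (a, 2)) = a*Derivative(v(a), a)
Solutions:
 v(a) = C1 + C2*erf(sqrt(2)*a/2)


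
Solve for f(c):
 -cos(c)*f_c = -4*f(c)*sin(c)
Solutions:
 f(c) = C1/cos(c)^4


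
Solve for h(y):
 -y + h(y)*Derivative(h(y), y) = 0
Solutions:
 h(y) = -sqrt(C1 + y^2)
 h(y) = sqrt(C1 + y^2)


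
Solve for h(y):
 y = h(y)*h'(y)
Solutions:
 h(y) = -sqrt(C1 + y^2)
 h(y) = sqrt(C1 + y^2)


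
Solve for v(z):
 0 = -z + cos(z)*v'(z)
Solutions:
 v(z) = C1 + Integral(z/cos(z), z)


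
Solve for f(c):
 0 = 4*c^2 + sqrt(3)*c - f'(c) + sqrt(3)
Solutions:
 f(c) = C1 + 4*c^3/3 + sqrt(3)*c^2/2 + sqrt(3)*c


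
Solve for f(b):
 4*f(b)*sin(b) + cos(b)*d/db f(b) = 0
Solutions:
 f(b) = C1*cos(b)^4


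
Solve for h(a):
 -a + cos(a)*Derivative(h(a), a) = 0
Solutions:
 h(a) = C1 + Integral(a/cos(a), a)


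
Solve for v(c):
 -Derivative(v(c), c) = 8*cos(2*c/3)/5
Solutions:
 v(c) = C1 - 12*sin(2*c/3)/5


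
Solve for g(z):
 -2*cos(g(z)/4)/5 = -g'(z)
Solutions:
 -2*z/5 - 2*log(sin(g(z)/4) - 1) + 2*log(sin(g(z)/4) + 1) = C1


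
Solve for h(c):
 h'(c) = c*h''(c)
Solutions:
 h(c) = C1 + C2*c^2


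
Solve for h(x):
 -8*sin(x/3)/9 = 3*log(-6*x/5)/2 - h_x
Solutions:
 h(x) = C1 + 3*x*log(-x)/2 - 2*x*log(5) - 3*x/2 + x*log(30)/2 + x*log(6) - 8*cos(x/3)/3


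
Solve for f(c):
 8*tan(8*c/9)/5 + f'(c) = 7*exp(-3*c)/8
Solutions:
 f(c) = C1 - 9*log(tan(8*c/9)^2 + 1)/10 - 7*exp(-3*c)/24


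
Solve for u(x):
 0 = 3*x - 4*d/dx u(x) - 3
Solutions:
 u(x) = C1 + 3*x^2/8 - 3*x/4


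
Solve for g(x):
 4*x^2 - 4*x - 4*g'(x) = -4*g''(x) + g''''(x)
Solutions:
 g(x) = C1 + C2*exp(6^(1/3)*x*(2*6^(1/3)/(sqrt(33) + 9)^(1/3) + (sqrt(33) + 9)^(1/3))/6)*sin(2^(1/3)*3^(1/6)*x*(-3^(2/3)*(sqrt(33) + 9)^(1/3)/6 + 2^(1/3)/(sqrt(33) + 9)^(1/3))) + C3*exp(6^(1/3)*x*(2*6^(1/3)/(sqrt(33) + 9)^(1/3) + (sqrt(33) + 9)^(1/3))/6)*cos(2^(1/3)*3^(1/6)*x*(-3^(2/3)*(sqrt(33) + 9)^(1/3)/6 + 2^(1/3)/(sqrt(33) + 9)^(1/3))) + C4*exp(-6^(1/3)*x*(2*6^(1/3)/(sqrt(33) + 9)^(1/3) + (sqrt(33) + 9)^(1/3))/3) + x^3/3 + x^2/2 + x


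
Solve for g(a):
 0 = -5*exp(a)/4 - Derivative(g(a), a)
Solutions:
 g(a) = C1 - 5*exp(a)/4


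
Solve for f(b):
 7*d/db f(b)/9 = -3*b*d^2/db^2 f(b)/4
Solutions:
 f(b) = C1 + C2/b^(1/27)


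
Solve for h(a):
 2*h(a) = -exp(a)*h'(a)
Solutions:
 h(a) = C1*exp(2*exp(-a))


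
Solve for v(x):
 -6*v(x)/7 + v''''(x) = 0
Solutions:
 v(x) = C1*exp(-6^(1/4)*7^(3/4)*x/7) + C2*exp(6^(1/4)*7^(3/4)*x/7) + C3*sin(6^(1/4)*7^(3/4)*x/7) + C4*cos(6^(1/4)*7^(3/4)*x/7)


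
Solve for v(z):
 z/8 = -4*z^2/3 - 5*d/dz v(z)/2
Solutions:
 v(z) = C1 - 8*z^3/45 - z^2/40


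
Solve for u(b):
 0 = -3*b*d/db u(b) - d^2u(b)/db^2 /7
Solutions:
 u(b) = C1 + C2*erf(sqrt(42)*b/2)


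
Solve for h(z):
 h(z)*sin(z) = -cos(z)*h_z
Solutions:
 h(z) = C1*cos(z)


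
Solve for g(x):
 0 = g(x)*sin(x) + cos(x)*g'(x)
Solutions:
 g(x) = C1*cos(x)


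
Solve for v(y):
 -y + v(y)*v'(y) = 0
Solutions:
 v(y) = -sqrt(C1 + y^2)
 v(y) = sqrt(C1 + y^2)


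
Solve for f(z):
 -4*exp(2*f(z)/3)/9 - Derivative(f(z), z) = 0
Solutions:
 f(z) = 3*log(-sqrt(-1/(C1 - 4*z))) - 3*log(2) + 3*log(6)/2 + 3*log(3)
 f(z) = 3*log(-1/(C1 - 4*z))/2 - 3*log(2) + 3*log(6)/2 + 3*log(3)


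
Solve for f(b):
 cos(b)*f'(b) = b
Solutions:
 f(b) = C1 + Integral(b/cos(b), b)


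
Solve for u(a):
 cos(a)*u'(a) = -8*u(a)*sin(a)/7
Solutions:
 u(a) = C1*cos(a)^(8/7)


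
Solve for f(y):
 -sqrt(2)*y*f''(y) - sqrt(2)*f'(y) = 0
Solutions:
 f(y) = C1 + C2*log(y)


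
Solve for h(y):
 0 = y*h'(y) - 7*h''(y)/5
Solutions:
 h(y) = C1 + C2*erfi(sqrt(70)*y/14)


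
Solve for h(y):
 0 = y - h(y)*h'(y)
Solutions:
 h(y) = -sqrt(C1 + y^2)
 h(y) = sqrt(C1 + y^2)


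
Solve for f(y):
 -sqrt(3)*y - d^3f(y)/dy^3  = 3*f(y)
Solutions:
 f(y) = C3*exp(-3^(1/3)*y) - sqrt(3)*y/3 + (C1*sin(3^(5/6)*y/2) + C2*cos(3^(5/6)*y/2))*exp(3^(1/3)*y/2)


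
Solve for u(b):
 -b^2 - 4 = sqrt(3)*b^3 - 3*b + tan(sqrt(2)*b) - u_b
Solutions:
 u(b) = C1 + sqrt(3)*b^4/4 + b^3/3 - 3*b^2/2 + 4*b - sqrt(2)*log(cos(sqrt(2)*b))/2


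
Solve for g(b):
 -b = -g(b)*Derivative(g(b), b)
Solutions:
 g(b) = -sqrt(C1 + b^2)
 g(b) = sqrt(C1 + b^2)


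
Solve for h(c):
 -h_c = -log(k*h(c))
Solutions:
 li(k*h(c))/k = C1 + c


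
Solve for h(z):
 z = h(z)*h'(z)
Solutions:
 h(z) = -sqrt(C1 + z^2)
 h(z) = sqrt(C1 + z^2)


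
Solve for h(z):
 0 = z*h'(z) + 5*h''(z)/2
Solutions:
 h(z) = C1 + C2*erf(sqrt(5)*z/5)


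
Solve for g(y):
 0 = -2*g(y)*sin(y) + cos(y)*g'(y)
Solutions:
 g(y) = C1/cos(y)^2


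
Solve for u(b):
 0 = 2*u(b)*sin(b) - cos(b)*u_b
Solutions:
 u(b) = C1/cos(b)^2


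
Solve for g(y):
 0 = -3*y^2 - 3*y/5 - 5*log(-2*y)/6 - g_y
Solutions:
 g(y) = C1 - y^3 - 3*y^2/10 - 5*y*log(-y)/6 + 5*y*(1 - log(2))/6


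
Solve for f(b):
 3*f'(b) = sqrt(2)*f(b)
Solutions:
 f(b) = C1*exp(sqrt(2)*b/3)


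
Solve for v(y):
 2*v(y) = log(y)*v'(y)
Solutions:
 v(y) = C1*exp(2*li(y))


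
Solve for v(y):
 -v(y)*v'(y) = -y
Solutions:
 v(y) = -sqrt(C1 + y^2)
 v(y) = sqrt(C1 + y^2)


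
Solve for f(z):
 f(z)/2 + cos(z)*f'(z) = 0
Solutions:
 f(z) = C1*(sin(z) - 1)^(1/4)/(sin(z) + 1)^(1/4)


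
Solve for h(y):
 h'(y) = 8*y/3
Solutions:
 h(y) = C1 + 4*y^2/3


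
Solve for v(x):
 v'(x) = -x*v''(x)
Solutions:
 v(x) = C1 + C2*log(x)


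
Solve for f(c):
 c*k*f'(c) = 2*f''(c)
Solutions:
 f(c) = Piecewise((-sqrt(pi)*C1*erf(c*sqrt(-k)/2)/sqrt(-k) - C2, (k > 0) | (k < 0)), (-C1*c - C2, True))


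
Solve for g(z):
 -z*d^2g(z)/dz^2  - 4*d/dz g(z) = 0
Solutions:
 g(z) = C1 + C2/z^3


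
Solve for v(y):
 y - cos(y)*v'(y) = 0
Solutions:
 v(y) = C1 + Integral(y/cos(y), y)


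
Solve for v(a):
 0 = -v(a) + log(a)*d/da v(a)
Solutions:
 v(a) = C1*exp(li(a))


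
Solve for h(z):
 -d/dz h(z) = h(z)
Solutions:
 h(z) = C1*exp(-z)


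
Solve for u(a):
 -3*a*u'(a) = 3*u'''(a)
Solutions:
 u(a) = C1 + Integral(C2*airyai(-a) + C3*airybi(-a), a)


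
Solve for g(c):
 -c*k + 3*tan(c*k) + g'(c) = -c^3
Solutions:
 g(c) = C1 - c^4/4 + c^2*k/2 - 3*Piecewise((-log(cos(c*k))/k, Ne(k, 0)), (0, True))


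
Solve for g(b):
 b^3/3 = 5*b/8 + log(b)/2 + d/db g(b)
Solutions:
 g(b) = C1 + b^4/12 - 5*b^2/16 - b*log(b)/2 + b/2


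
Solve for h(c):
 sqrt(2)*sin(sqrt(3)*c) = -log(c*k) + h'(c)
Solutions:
 h(c) = C1 + c*log(c*k) - c - sqrt(6)*cos(sqrt(3)*c)/3


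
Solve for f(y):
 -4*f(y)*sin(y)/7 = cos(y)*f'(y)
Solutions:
 f(y) = C1*cos(y)^(4/7)


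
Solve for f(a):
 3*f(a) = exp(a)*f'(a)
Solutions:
 f(a) = C1*exp(-3*exp(-a))


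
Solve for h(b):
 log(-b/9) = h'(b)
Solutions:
 h(b) = C1 + b*log(-b) + b*(-2*log(3) - 1)


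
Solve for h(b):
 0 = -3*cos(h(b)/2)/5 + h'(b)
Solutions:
 -3*b/5 - log(sin(h(b)/2) - 1) + log(sin(h(b)/2) + 1) = C1


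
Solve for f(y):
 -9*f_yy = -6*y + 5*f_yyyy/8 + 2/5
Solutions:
 f(y) = C1 + C2*y + C3*sin(6*sqrt(10)*y/5) + C4*cos(6*sqrt(10)*y/5) + y^3/9 - y^2/45


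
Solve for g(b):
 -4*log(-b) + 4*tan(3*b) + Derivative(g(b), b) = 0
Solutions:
 g(b) = C1 + 4*b*log(-b) - 4*b + 4*log(cos(3*b))/3


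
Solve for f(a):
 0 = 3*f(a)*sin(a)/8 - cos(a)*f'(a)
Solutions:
 f(a) = C1/cos(a)^(3/8)


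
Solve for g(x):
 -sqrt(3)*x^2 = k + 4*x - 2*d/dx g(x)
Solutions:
 g(x) = C1 + k*x/2 + sqrt(3)*x^3/6 + x^2


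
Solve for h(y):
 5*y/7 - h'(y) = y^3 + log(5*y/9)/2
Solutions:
 h(y) = C1 - y^4/4 + 5*y^2/14 - y*log(y)/2 - y*log(5)/2 + y/2 + y*log(3)


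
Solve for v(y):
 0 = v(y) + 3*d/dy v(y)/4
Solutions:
 v(y) = C1*exp(-4*y/3)


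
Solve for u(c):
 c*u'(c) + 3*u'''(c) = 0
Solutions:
 u(c) = C1 + Integral(C2*airyai(-3^(2/3)*c/3) + C3*airybi(-3^(2/3)*c/3), c)


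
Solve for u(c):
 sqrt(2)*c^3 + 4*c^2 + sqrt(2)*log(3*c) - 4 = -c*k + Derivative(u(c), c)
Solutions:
 u(c) = C1 + sqrt(2)*c^4/4 + 4*c^3/3 + c^2*k/2 + sqrt(2)*c*log(c) - 4*c - sqrt(2)*c + sqrt(2)*c*log(3)


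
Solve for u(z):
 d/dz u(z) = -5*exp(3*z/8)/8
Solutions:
 u(z) = C1 - 5*exp(3*z/8)/3


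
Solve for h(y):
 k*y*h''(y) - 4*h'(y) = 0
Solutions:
 h(y) = C1 + y^(((re(k) + 4)*re(k) + im(k)^2)/(re(k)^2 + im(k)^2))*(C2*sin(4*log(y)*Abs(im(k))/(re(k)^2 + im(k)^2)) + C3*cos(4*log(y)*im(k)/(re(k)^2 + im(k)^2)))


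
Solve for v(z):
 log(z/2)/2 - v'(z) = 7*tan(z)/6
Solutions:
 v(z) = C1 + z*log(z)/2 - z/2 - z*log(2)/2 + 7*log(cos(z))/6


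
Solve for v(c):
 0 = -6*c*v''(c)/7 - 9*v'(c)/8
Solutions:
 v(c) = C1 + C2/c^(5/16)


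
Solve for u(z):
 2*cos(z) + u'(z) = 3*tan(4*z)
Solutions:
 u(z) = C1 - 3*log(cos(4*z))/4 - 2*sin(z)


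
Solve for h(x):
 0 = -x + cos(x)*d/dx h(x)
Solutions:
 h(x) = C1 + Integral(x/cos(x), x)


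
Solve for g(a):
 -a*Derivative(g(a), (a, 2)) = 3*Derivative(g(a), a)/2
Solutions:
 g(a) = C1 + C2/sqrt(a)


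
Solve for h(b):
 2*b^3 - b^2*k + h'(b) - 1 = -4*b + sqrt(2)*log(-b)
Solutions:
 h(b) = C1 - b^4/2 + b^3*k/3 - 2*b^2 + sqrt(2)*b*log(-b) + b*(1 - sqrt(2))


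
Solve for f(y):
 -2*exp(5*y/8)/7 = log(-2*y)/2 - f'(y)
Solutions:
 f(y) = C1 + y*log(-y)/2 + y*(-1 + log(2))/2 + 16*exp(5*y/8)/35


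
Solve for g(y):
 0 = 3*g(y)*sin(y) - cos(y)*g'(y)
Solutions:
 g(y) = C1/cos(y)^3


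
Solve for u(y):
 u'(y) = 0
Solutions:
 u(y) = C1


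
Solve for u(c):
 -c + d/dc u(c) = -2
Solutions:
 u(c) = C1 + c^2/2 - 2*c


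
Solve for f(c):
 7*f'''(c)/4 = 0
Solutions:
 f(c) = C1 + C2*c + C3*c^2


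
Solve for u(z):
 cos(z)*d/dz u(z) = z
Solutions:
 u(z) = C1 + Integral(z/cos(z), z)


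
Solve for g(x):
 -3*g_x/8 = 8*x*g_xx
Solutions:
 g(x) = C1 + C2*x^(61/64)


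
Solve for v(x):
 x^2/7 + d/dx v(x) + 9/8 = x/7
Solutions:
 v(x) = C1 - x^3/21 + x^2/14 - 9*x/8


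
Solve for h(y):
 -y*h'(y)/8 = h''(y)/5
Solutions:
 h(y) = C1 + C2*erf(sqrt(5)*y/4)


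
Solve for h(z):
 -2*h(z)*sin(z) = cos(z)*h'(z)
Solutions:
 h(z) = C1*cos(z)^2


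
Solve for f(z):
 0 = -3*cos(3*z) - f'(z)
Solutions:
 f(z) = C1 - sin(3*z)


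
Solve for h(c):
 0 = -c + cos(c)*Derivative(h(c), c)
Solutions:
 h(c) = C1 + Integral(c/cos(c), c)


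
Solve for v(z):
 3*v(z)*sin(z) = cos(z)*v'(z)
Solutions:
 v(z) = C1/cos(z)^3


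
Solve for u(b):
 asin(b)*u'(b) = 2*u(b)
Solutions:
 u(b) = C1*exp(2*Integral(1/asin(b), b))


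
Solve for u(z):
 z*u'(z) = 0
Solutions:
 u(z) = C1


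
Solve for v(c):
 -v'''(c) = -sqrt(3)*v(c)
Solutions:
 v(c) = C3*exp(3^(1/6)*c) + (C1*sin(3^(2/3)*c/2) + C2*cos(3^(2/3)*c/2))*exp(-3^(1/6)*c/2)


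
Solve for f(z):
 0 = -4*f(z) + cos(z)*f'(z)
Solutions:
 f(z) = C1*(sin(z)^2 + 2*sin(z) + 1)/(sin(z)^2 - 2*sin(z) + 1)


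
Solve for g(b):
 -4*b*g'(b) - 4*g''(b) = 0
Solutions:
 g(b) = C1 + C2*erf(sqrt(2)*b/2)


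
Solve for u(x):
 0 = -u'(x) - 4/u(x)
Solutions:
 u(x) = -sqrt(C1 - 8*x)
 u(x) = sqrt(C1 - 8*x)


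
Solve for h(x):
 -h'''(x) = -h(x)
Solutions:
 h(x) = C3*exp(x) + (C1*sin(sqrt(3)*x/2) + C2*cos(sqrt(3)*x/2))*exp(-x/2)


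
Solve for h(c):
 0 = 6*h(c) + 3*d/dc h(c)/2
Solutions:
 h(c) = C1*exp(-4*c)


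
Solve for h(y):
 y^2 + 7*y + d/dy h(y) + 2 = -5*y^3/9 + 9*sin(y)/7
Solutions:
 h(y) = C1 - 5*y^4/36 - y^3/3 - 7*y^2/2 - 2*y - 9*cos(y)/7


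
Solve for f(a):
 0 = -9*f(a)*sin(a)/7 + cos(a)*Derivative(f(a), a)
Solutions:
 f(a) = C1/cos(a)^(9/7)


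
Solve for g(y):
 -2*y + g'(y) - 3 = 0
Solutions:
 g(y) = C1 + y^2 + 3*y


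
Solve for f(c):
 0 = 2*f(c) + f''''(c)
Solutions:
 f(c) = (C1*sin(2^(3/4)*c/2) + C2*cos(2^(3/4)*c/2))*exp(-2^(3/4)*c/2) + (C3*sin(2^(3/4)*c/2) + C4*cos(2^(3/4)*c/2))*exp(2^(3/4)*c/2)


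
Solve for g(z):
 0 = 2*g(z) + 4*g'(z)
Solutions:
 g(z) = C1*exp(-z/2)


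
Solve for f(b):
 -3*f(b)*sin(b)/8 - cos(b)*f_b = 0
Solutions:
 f(b) = C1*cos(b)^(3/8)


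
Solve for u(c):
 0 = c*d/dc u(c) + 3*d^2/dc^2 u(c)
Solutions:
 u(c) = C1 + C2*erf(sqrt(6)*c/6)


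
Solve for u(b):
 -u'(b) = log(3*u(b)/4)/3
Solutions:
 -3*Integral(1/(-log(_y) - log(3) + 2*log(2)), (_y, u(b))) = C1 - b


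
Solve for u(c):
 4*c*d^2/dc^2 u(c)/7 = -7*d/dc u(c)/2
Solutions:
 u(c) = C1 + C2/c^(41/8)


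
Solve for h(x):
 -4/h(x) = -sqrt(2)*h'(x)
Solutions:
 h(x) = -sqrt(C1 + 4*sqrt(2)*x)
 h(x) = sqrt(C1 + 4*sqrt(2)*x)


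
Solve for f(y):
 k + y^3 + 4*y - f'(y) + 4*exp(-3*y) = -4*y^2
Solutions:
 f(y) = C1 + k*y + y^4/4 + 4*y^3/3 + 2*y^2 - 4*exp(-3*y)/3


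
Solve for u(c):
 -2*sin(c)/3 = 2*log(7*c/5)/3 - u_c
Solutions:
 u(c) = C1 + 2*c*log(c)/3 - 2*c*log(5)/3 - 2*c/3 + 2*c*log(7)/3 - 2*cos(c)/3


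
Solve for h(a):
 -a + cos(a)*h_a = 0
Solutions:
 h(a) = C1 + Integral(a/cos(a), a)


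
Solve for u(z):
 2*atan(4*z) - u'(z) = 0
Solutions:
 u(z) = C1 + 2*z*atan(4*z) - log(16*z^2 + 1)/4


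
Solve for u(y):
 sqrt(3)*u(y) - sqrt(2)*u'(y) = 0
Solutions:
 u(y) = C1*exp(sqrt(6)*y/2)


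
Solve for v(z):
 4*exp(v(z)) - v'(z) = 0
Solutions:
 v(z) = log(-1/(C1 + 4*z))


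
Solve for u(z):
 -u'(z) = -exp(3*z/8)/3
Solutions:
 u(z) = C1 + 8*exp(3*z/8)/9


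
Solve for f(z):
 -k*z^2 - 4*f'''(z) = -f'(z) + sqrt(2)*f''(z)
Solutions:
 f(z) = C1 + C2*exp(-sqrt(2)*z/2) + C3*exp(sqrt(2)*z/4) + k*z^3/3 + sqrt(2)*k*z^2 + 12*k*z


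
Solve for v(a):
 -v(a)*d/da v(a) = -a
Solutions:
 v(a) = -sqrt(C1 + a^2)
 v(a) = sqrt(C1 + a^2)


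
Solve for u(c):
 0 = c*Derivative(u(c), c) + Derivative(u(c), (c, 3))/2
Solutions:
 u(c) = C1 + Integral(C2*airyai(-2^(1/3)*c) + C3*airybi(-2^(1/3)*c), c)


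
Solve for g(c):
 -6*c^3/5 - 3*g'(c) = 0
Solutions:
 g(c) = C1 - c^4/10


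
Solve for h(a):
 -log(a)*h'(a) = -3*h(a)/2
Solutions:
 h(a) = C1*exp(3*li(a)/2)


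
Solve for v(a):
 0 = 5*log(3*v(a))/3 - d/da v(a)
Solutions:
 -3*Integral(1/(log(_y) + log(3)), (_y, v(a)))/5 = C1 - a


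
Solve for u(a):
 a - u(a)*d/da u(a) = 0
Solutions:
 u(a) = -sqrt(C1 + a^2)
 u(a) = sqrt(C1 + a^2)


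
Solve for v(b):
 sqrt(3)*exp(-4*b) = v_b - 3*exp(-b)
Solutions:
 v(b) = C1 - 3*exp(-b) - sqrt(3)*exp(-4*b)/4


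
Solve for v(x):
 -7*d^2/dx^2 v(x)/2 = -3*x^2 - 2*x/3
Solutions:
 v(x) = C1 + C2*x + x^4/14 + 2*x^3/63


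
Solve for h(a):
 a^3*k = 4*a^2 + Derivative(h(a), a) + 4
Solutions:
 h(a) = C1 + a^4*k/4 - 4*a^3/3 - 4*a


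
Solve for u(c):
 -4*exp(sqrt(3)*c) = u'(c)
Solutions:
 u(c) = C1 - 4*sqrt(3)*exp(sqrt(3)*c)/3


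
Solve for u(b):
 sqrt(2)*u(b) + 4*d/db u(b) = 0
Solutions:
 u(b) = C1*exp(-sqrt(2)*b/4)


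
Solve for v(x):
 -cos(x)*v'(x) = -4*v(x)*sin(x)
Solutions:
 v(x) = C1/cos(x)^4


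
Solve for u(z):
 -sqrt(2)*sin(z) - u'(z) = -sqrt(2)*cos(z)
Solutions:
 u(z) = C1 + 2*sin(z + pi/4)


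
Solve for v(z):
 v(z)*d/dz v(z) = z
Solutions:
 v(z) = -sqrt(C1 + z^2)
 v(z) = sqrt(C1 + z^2)


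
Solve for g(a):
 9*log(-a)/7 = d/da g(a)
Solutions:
 g(a) = C1 + 9*a*log(-a)/7 - 9*a/7


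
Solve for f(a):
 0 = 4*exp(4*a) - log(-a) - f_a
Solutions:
 f(a) = C1 - a*log(-a) + a + exp(4*a)


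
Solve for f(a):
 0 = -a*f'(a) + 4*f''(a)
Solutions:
 f(a) = C1 + C2*erfi(sqrt(2)*a/4)


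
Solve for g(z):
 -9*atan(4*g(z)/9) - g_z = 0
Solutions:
 Integral(1/atan(4*_y/9), (_y, g(z))) = C1 - 9*z


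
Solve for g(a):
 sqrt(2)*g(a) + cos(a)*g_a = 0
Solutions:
 g(a) = C1*(sin(a) - 1)^(sqrt(2)/2)/(sin(a) + 1)^(sqrt(2)/2)


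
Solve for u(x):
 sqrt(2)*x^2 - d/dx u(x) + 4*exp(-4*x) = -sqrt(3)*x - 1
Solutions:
 u(x) = C1 + sqrt(2)*x^3/3 + sqrt(3)*x^2/2 + x - exp(-4*x)


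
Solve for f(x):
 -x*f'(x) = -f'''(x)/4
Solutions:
 f(x) = C1 + Integral(C2*airyai(2^(2/3)*x) + C3*airybi(2^(2/3)*x), x)


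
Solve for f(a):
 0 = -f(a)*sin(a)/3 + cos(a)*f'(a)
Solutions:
 f(a) = C1/cos(a)^(1/3)


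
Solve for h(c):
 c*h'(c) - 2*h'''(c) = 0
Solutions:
 h(c) = C1 + Integral(C2*airyai(2^(2/3)*c/2) + C3*airybi(2^(2/3)*c/2), c)


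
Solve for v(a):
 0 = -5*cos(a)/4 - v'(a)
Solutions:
 v(a) = C1 - 5*sin(a)/4


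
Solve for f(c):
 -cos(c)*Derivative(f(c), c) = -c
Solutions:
 f(c) = C1 + Integral(c/cos(c), c)


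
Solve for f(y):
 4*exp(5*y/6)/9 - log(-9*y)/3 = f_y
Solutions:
 f(y) = C1 - y*log(-y)/3 + y*(1 - 2*log(3))/3 + 8*exp(5*y/6)/15


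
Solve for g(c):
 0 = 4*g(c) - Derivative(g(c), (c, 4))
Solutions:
 g(c) = C1*exp(-sqrt(2)*c) + C2*exp(sqrt(2)*c) + C3*sin(sqrt(2)*c) + C4*cos(sqrt(2)*c)


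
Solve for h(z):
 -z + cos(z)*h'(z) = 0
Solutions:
 h(z) = C1 + Integral(z/cos(z), z)


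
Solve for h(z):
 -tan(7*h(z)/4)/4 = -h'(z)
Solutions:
 h(z) = -4*asin(C1*exp(7*z/16))/7 + 4*pi/7
 h(z) = 4*asin(C1*exp(7*z/16))/7


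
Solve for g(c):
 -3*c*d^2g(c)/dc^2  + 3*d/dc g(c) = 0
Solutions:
 g(c) = C1 + C2*c^2


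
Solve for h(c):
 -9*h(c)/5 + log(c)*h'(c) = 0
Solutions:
 h(c) = C1*exp(9*li(c)/5)


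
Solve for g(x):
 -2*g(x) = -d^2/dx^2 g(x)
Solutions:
 g(x) = C1*exp(-sqrt(2)*x) + C2*exp(sqrt(2)*x)


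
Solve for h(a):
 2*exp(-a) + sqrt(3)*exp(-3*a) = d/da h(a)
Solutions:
 h(a) = C1 - 2*exp(-a) - sqrt(3)*exp(-3*a)/3


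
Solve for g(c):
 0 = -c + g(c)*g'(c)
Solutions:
 g(c) = -sqrt(C1 + c^2)
 g(c) = sqrt(C1 + c^2)


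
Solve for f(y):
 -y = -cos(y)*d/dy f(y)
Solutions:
 f(y) = C1 + Integral(y/cos(y), y)


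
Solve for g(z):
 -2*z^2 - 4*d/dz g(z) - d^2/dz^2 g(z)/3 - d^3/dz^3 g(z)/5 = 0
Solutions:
 g(z) = C1 - z^3/6 + z^2/24 + 31*z/720 + (C2*sin(sqrt(695)*z/6) + C3*cos(sqrt(695)*z/6))*exp(-5*z/6)


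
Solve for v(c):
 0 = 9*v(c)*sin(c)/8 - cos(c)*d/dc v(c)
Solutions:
 v(c) = C1/cos(c)^(9/8)


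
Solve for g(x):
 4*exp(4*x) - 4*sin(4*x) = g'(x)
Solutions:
 g(x) = C1 + exp(4*x) + cos(4*x)


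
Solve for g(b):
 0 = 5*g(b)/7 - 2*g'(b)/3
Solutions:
 g(b) = C1*exp(15*b/14)


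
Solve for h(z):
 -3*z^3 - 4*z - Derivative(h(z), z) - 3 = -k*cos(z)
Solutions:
 h(z) = C1 + k*sin(z) - 3*z^4/4 - 2*z^2 - 3*z


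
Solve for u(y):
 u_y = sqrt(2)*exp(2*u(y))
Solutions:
 u(y) = log(-sqrt(-1/(C1 + sqrt(2)*y))) - log(2)/2
 u(y) = log(-1/(C1 + sqrt(2)*y))/2 - log(2)/2


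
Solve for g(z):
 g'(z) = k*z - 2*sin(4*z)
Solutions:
 g(z) = C1 + k*z^2/2 + cos(4*z)/2


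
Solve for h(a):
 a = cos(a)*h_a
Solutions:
 h(a) = C1 + Integral(a/cos(a), a)


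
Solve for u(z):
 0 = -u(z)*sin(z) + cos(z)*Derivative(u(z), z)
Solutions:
 u(z) = C1/cos(z)


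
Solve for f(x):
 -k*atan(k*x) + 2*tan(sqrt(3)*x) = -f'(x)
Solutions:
 f(x) = C1 + k*Piecewise((x*atan(k*x) - log(k^2*x^2 + 1)/(2*k), Ne(k, 0)), (0, True)) + 2*sqrt(3)*log(cos(sqrt(3)*x))/3


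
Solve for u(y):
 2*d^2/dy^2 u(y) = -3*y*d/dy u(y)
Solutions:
 u(y) = C1 + C2*erf(sqrt(3)*y/2)


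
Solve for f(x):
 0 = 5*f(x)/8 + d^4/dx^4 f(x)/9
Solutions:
 f(x) = (C1*sin(2^(3/4)*sqrt(3)*5^(1/4)*x/4) + C2*cos(2^(3/4)*sqrt(3)*5^(1/4)*x/4))*exp(-2^(3/4)*sqrt(3)*5^(1/4)*x/4) + (C3*sin(2^(3/4)*sqrt(3)*5^(1/4)*x/4) + C4*cos(2^(3/4)*sqrt(3)*5^(1/4)*x/4))*exp(2^(3/4)*sqrt(3)*5^(1/4)*x/4)


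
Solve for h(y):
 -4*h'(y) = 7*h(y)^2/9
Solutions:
 h(y) = 36/(C1 + 7*y)


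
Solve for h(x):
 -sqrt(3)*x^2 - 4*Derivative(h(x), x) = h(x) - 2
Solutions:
 h(x) = C1*exp(-x/4) - sqrt(3)*x^2 + 8*sqrt(3)*x - 32*sqrt(3) + 2


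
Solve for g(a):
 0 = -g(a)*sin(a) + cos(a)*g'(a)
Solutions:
 g(a) = C1/cos(a)


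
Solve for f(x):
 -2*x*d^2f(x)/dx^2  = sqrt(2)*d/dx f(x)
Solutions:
 f(x) = C1 + C2*x^(1 - sqrt(2)/2)


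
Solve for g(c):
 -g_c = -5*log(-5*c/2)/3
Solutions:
 g(c) = C1 + 5*c*log(-c)/3 + 5*c*(-1 - log(2) + log(5))/3


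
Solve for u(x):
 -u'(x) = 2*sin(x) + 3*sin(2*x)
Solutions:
 u(x) = C1 - 3*sin(x)^2 + 2*cos(x)


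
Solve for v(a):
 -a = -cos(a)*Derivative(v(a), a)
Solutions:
 v(a) = C1 + Integral(a/cos(a), a)


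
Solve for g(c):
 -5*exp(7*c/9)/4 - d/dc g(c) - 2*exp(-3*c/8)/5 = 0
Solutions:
 g(c) = C1 - 45*exp(7*c/9)/28 + 16*exp(-3*c/8)/15


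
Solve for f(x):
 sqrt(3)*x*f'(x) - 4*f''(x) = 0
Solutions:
 f(x) = C1 + C2*erfi(sqrt(2)*3^(1/4)*x/4)


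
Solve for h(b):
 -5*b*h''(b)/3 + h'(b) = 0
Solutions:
 h(b) = C1 + C2*b^(8/5)


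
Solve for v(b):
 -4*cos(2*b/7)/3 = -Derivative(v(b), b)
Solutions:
 v(b) = C1 + 14*sin(2*b/7)/3


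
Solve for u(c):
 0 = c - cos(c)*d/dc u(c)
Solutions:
 u(c) = C1 + Integral(c/cos(c), c)


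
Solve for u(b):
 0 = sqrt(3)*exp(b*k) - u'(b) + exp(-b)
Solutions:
 u(b) = C1 - exp(-b) + sqrt(3)*exp(b*k)/k


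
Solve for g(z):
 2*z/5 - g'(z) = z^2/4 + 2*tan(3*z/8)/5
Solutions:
 g(z) = C1 - z^3/12 + z^2/5 + 16*log(cos(3*z/8))/15


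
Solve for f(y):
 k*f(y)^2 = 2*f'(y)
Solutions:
 f(y) = -2/(C1 + k*y)


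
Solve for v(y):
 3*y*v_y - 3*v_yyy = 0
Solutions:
 v(y) = C1 + Integral(C2*airyai(y) + C3*airybi(y), y)


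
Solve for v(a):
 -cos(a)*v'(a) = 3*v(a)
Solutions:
 v(a) = C1*(sin(a) - 1)^(3/2)/(sin(a) + 1)^(3/2)


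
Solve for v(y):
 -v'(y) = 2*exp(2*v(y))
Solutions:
 v(y) = log(-sqrt(-1/(C1 - 2*y))) - log(2)/2
 v(y) = log(-1/(C1 - 2*y))/2 - log(2)/2


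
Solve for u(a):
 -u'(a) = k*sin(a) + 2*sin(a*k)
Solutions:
 u(a) = C1 + k*cos(a) + 2*cos(a*k)/k


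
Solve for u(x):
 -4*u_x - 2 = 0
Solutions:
 u(x) = C1 - x/2


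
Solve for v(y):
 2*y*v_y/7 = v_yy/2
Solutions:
 v(y) = C1 + C2*erfi(sqrt(14)*y/7)


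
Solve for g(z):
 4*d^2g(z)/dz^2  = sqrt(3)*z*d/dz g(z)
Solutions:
 g(z) = C1 + C2*erfi(sqrt(2)*3^(1/4)*z/4)


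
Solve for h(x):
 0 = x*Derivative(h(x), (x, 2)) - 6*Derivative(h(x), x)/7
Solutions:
 h(x) = C1 + C2*x^(13/7)


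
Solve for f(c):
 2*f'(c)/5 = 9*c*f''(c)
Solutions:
 f(c) = C1 + C2*c^(47/45)


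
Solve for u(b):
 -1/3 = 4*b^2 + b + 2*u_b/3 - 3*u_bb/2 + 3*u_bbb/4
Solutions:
 u(b) = C1 + C2*exp(2*b/3) + C3*exp(4*b/3) - 2*b^3 - 57*b^2/4 - 409*b/8


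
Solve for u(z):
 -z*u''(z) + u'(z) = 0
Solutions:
 u(z) = C1 + C2*z^2


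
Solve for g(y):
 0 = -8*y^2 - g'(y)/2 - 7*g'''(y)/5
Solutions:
 g(y) = C1 + C2*sin(sqrt(70)*y/14) + C3*cos(sqrt(70)*y/14) - 16*y^3/3 + 448*y/5


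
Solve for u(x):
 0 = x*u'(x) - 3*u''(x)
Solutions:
 u(x) = C1 + C2*erfi(sqrt(6)*x/6)


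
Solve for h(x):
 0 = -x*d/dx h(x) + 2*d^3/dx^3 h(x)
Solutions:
 h(x) = C1 + Integral(C2*airyai(2^(2/3)*x/2) + C3*airybi(2^(2/3)*x/2), x)


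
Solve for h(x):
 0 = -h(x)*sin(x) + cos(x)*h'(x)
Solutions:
 h(x) = C1/cos(x)


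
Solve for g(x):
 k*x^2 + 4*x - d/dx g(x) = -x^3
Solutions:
 g(x) = C1 + k*x^3/3 + x^4/4 + 2*x^2


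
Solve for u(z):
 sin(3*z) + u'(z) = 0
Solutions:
 u(z) = C1 + cos(3*z)/3


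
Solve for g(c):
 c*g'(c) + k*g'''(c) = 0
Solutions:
 g(c) = C1 + Integral(C2*airyai(c*(-1/k)^(1/3)) + C3*airybi(c*(-1/k)^(1/3)), c)


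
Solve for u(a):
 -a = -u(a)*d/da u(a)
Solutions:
 u(a) = -sqrt(C1 + a^2)
 u(a) = sqrt(C1 + a^2)


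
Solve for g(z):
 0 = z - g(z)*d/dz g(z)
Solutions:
 g(z) = -sqrt(C1 + z^2)
 g(z) = sqrt(C1 + z^2)


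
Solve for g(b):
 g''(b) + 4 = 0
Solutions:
 g(b) = C1 + C2*b - 2*b^2


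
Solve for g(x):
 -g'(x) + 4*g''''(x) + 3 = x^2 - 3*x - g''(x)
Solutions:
 g(x) = C1 + C4*exp(x/2) - x^3/3 + x^2/2 + 4*x + (C2*sin(sqrt(7)*x/4) + C3*cos(sqrt(7)*x/4))*exp(-x/4)


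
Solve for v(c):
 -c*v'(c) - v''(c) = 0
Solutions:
 v(c) = C1 + C2*erf(sqrt(2)*c/2)


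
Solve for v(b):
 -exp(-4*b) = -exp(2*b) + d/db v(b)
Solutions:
 v(b) = C1 + exp(2*b)/2 + exp(-4*b)/4


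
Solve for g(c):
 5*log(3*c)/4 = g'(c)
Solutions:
 g(c) = C1 + 5*c*log(c)/4 - 5*c/4 + 5*c*log(3)/4


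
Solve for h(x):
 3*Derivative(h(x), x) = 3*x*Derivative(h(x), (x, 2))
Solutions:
 h(x) = C1 + C2*x^2


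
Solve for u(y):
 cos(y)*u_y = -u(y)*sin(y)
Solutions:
 u(y) = C1*cos(y)


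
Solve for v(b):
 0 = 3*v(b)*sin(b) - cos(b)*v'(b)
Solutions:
 v(b) = C1/cos(b)^3


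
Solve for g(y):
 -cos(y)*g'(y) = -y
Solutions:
 g(y) = C1 + Integral(y/cos(y), y)


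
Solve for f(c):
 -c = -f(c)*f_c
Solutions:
 f(c) = -sqrt(C1 + c^2)
 f(c) = sqrt(C1 + c^2)


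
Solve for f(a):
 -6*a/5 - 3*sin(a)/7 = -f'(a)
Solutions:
 f(a) = C1 + 3*a^2/5 - 3*cos(a)/7


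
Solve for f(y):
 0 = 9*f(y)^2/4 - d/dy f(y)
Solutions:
 f(y) = -4/(C1 + 9*y)


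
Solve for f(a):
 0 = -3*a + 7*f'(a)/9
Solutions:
 f(a) = C1 + 27*a^2/14


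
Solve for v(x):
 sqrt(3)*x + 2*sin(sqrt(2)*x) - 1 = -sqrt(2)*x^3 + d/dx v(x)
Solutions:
 v(x) = C1 + sqrt(2)*x^4/4 + sqrt(3)*x^2/2 - x - sqrt(2)*cos(sqrt(2)*x)


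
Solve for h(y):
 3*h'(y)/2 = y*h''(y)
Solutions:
 h(y) = C1 + C2*y^(5/2)


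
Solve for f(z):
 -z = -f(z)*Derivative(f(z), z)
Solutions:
 f(z) = -sqrt(C1 + z^2)
 f(z) = sqrt(C1 + z^2)


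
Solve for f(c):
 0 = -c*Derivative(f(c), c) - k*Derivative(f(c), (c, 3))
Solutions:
 f(c) = C1 + Integral(C2*airyai(c*(-1/k)^(1/3)) + C3*airybi(c*(-1/k)^(1/3)), c)


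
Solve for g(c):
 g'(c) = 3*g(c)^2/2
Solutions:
 g(c) = -2/(C1 + 3*c)


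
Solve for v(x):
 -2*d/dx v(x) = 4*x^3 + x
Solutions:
 v(x) = C1 - x^4/2 - x^2/4


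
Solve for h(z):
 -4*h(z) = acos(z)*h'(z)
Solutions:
 h(z) = C1*exp(-4*Integral(1/acos(z), z))


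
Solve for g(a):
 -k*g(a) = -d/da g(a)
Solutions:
 g(a) = C1*exp(a*k)


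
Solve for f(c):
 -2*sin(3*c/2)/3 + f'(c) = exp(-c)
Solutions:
 f(c) = C1 - 4*cos(3*c/2)/9 - exp(-c)


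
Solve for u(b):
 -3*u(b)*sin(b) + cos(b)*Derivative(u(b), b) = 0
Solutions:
 u(b) = C1/cos(b)^3


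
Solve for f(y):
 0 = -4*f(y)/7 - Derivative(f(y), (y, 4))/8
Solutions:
 f(y) = (C1*sin(14^(3/4)*y/7) + C2*cos(14^(3/4)*y/7))*exp(-14^(3/4)*y/7) + (C3*sin(14^(3/4)*y/7) + C4*cos(14^(3/4)*y/7))*exp(14^(3/4)*y/7)


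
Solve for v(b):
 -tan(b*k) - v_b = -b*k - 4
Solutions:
 v(b) = C1 + b^2*k/2 + 4*b - Piecewise((-log(cos(b*k))/k, Ne(k, 0)), (0, True))


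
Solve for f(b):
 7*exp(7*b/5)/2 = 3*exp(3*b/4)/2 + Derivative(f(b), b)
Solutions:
 f(b) = C1 + 5*exp(7*b/5)/2 - 2*exp(3*b/4)


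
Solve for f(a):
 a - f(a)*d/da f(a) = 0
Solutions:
 f(a) = -sqrt(C1 + a^2)
 f(a) = sqrt(C1 + a^2)


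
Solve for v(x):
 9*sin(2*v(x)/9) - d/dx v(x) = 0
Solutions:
 -9*x + 9*log(cos(2*v(x)/9) - 1)/4 - 9*log(cos(2*v(x)/9) + 1)/4 = C1


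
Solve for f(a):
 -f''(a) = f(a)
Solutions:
 f(a) = C1*sin(a) + C2*cos(a)


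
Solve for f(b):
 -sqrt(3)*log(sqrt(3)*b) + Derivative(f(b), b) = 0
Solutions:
 f(b) = C1 + sqrt(3)*b*log(b) - sqrt(3)*b + sqrt(3)*b*log(3)/2


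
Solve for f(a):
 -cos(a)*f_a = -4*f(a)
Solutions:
 f(a) = C1*(sin(a)^2 + 2*sin(a) + 1)/(sin(a)^2 - 2*sin(a) + 1)


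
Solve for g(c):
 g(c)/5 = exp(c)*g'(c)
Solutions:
 g(c) = C1*exp(-exp(-c)/5)


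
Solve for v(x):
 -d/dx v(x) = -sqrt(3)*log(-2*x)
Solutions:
 v(x) = C1 + sqrt(3)*x*log(-x) + sqrt(3)*x*(-1 + log(2))


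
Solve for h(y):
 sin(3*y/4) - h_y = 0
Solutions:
 h(y) = C1 - 4*cos(3*y/4)/3


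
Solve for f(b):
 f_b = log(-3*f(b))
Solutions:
 -Integral(1/(log(-_y) + log(3)), (_y, f(b))) = C1 - b


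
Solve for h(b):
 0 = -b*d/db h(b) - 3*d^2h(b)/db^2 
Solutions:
 h(b) = C1 + C2*erf(sqrt(6)*b/6)


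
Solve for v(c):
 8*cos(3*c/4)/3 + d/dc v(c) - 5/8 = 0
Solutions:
 v(c) = C1 + 5*c/8 - 32*sin(3*c/4)/9


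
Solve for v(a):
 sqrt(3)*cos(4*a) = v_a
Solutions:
 v(a) = C1 + sqrt(3)*sin(4*a)/4


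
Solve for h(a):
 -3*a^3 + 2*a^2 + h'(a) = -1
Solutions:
 h(a) = C1 + 3*a^4/4 - 2*a^3/3 - a


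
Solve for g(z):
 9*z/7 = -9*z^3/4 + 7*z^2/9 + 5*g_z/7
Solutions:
 g(z) = C1 + 63*z^4/80 - 49*z^3/135 + 9*z^2/10


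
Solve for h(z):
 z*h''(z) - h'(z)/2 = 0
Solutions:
 h(z) = C1 + C2*z^(3/2)


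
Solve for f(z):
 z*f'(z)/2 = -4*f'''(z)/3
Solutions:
 f(z) = C1 + Integral(C2*airyai(-3^(1/3)*z/2) + C3*airybi(-3^(1/3)*z/2), z)


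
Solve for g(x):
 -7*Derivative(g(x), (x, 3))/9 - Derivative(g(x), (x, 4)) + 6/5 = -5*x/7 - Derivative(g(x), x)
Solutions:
 g(x) = C1 + C2*exp(-x*(98*2^(1/3)/(81*sqrt(54933) + 18997)^(1/3) + 28 + 2^(2/3)*(81*sqrt(54933) + 18997)^(1/3))/108)*sin(2^(1/3)*sqrt(3)*x*(-2^(1/3)*(81*sqrt(54933) + 18997)^(1/3) + 98/(81*sqrt(54933) + 18997)^(1/3))/108) + C3*exp(-x*(98*2^(1/3)/(81*sqrt(54933) + 18997)^(1/3) + 28 + 2^(2/3)*(81*sqrt(54933) + 18997)^(1/3))/108)*cos(2^(1/3)*sqrt(3)*x*(-2^(1/3)*(81*sqrt(54933) + 18997)^(1/3) + 98/(81*sqrt(54933) + 18997)^(1/3))/108) + C4*exp(x*(-14 + 98*2^(1/3)/(81*sqrt(54933) + 18997)^(1/3) + 2^(2/3)*(81*sqrt(54933) + 18997)^(1/3))/54) - 5*x^2/14 - 6*x/5


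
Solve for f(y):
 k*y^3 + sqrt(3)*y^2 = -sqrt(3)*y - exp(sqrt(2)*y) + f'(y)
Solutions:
 f(y) = C1 + k*y^4/4 + sqrt(3)*y^3/3 + sqrt(3)*y^2/2 + sqrt(2)*exp(sqrt(2)*y)/2
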